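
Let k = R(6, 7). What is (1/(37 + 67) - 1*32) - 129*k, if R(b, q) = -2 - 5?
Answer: 90585/104 ≈ 871.01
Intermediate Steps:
R(b, q) = -7
k = -7
(1/(37 + 67) - 1*32) - 129*k = (1/(37 + 67) - 1*32) - 129*(-7) = (1/104 - 32) + 903 = -3327/104 + 903 = 90585/104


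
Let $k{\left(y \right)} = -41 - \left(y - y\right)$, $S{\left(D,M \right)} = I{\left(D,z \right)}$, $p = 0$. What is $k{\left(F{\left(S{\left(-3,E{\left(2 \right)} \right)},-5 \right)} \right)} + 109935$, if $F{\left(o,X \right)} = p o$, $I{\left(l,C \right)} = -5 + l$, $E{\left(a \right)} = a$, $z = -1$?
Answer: $109894$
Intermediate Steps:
$S{\left(D,M \right)} = -5 + D$
$F{\left(o,X \right)} = 0$ ($F{\left(o,X \right)} = 0 o = 0$)
$k{\left(y \right)} = -41$ ($k{\left(y \right)} = -41 - 0 = -41 + 0 = -41$)
$k{\left(F{\left(S{\left(-3,E{\left(2 \right)} \right)},-5 \right)} \right)} + 109935 = -41 + 109935 = 109894$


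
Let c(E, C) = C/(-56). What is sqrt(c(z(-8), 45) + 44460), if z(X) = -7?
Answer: 3*sqrt(3872890)/28 ≈ 210.85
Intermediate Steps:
c(E, C) = -C/56 (c(E, C) = C*(-1/56) = -C/56)
sqrt(c(z(-8), 45) + 44460) = sqrt(-1/56*45 + 44460) = sqrt(-45/56 + 44460) = sqrt(2489715/56) = 3*sqrt(3872890)/28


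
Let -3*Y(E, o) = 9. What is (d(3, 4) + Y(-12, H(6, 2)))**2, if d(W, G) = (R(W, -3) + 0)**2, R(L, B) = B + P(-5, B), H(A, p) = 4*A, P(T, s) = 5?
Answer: 1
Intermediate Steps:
Y(E, o) = -3 (Y(E, o) = -1/3*9 = -3)
R(L, B) = 5 + B (R(L, B) = B + 5 = 5 + B)
d(W, G) = 4 (d(W, G) = ((5 - 3) + 0)**2 = (2 + 0)**2 = 2**2 = 4)
(d(3, 4) + Y(-12, H(6, 2)))**2 = (4 - 3)**2 = 1**2 = 1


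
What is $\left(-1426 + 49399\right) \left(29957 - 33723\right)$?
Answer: $-180666318$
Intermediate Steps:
$\left(-1426 + 49399\right) \left(29957 - 33723\right) = 47973 \left(-3766\right) = -180666318$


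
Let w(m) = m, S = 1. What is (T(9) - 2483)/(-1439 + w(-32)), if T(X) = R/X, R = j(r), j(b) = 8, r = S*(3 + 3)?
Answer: 22339/13239 ≈ 1.6874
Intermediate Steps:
r = 6 (r = 1*(3 + 3) = 1*6 = 6)
R = 8
T(X) = 8/X
(T(9) - 2483)/(-1439 + w(-32)) = (8/9 - 2483)/(-1439 - 32) = (8*(⅑) - 2483)/(-1471) = (8/9 - 2483)*(-1/1471) = -22339/9*(-1/1471) = 22339/13239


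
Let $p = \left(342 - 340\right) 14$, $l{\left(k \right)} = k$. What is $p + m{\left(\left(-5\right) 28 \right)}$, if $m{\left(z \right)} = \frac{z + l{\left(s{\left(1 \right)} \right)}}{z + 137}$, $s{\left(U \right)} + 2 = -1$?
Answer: $\frac{227}{3} \approx 75.667$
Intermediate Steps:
$s{\left(U \right)} = -3$ ($s{\left(U \right)} = -2 - 1 = -3$)
$p = 28$ ($p = 2 \cdot 14 = 28$)
$m{\left(z \right)} = \frac{-3 + z}{137 + z}$ ($m{\left(z \right)} = \frac{z - 3}{z + 137} = \frac{-3 + z}{137 + z}$)
$p + m{\left(\left(-5\right) 28 \right)} = 28 + \frac{-3 - 140}{137 - 140} = 28 + \frac{1}{-3} \left(-143\right) = 28 - - \frac{143}{3} = 28 + \frac{143}{3} = \frac{227}{3}$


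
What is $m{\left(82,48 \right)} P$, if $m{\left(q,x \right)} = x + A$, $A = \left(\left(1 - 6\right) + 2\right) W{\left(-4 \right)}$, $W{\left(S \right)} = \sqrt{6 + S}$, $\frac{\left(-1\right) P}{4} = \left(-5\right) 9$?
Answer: $8640 - 540 \sqrt{2} \approx 7876.3$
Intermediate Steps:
$P = 180$ ($P = - 4 \left(\left(-5\right) 9\right) = \left(-4\right) \left(-45\right) = 180$)
$A = - 3 \sqrt{2}$ ($A = \left(\left(1 - 6\right) + 2\right) \sqrt{6 - 4} = \left(-5 + 2\right) \sqrt{2} = - 3 \sqrt{2} \approx -4.2426$)
$m{\left(q,x \right)} = x - 3 \sqrt{2}$
$m{\left(82,48 \right)} P = \left(48 - 3 \sqrt{2}\right) 180 = 8640 - 540 \sqrt{2}$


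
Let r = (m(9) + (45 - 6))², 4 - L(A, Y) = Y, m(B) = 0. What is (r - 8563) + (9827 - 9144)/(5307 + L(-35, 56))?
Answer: -37005027/5255 ≈ -7041.9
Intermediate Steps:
L(A, Y) = 4 - Y
r = 1521 (r = (0 + (45 - 6))² = (0 + 39)² = 39² = 1521)
(r - 8563) + (9827 - 9144)/(5307 + L(-35, 56)) = (1521 - 8563) + (9827 - 9144)/(5307 + (4 - 1*56)) = -7042 + 683/(5307 + (4 - 56)) = -7042 + 683/(5307 - 52) = -7042 + 683/5255 = -37005027/5255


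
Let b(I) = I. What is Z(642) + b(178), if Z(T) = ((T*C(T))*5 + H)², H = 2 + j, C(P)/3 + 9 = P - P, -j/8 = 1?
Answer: 7512729154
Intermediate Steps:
j = -8 (j = -8*1 = -8)
C(P) = -27 (C(P) = -27 + 3*(P - P) = -27 + 3*0 = -27 + 0 = -27)
H = -6 (H = 2 - 8 = -6)
Z(T) = (-6 - 135*T)² (Z(T) = ((T*(-27))*5 - 6)² = (-27*T*5 - 6)² = (-135*T - 6)² = (-6 - 135*T)²)
Z(642) + b(178) = 9*(2 + 45*642)² + 178 = 9*(2 + 28890)² + 178 = 9*28892² + 178 = 9*834747664 + 178 = 7512728976 + 178 = 7512729154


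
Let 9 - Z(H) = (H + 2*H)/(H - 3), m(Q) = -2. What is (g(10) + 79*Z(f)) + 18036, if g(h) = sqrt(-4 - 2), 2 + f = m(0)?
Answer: 130281/7 + I*sqrt(6) ≈ 18612.0 + 2.4495*I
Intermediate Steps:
f = -4 (f = -2 - 2 = -4)
Z(H) = 9 - 3*H/(-3 + H) (Z(H) = 9 - (H + 2*H)/(H - 3) = 9 - 3*H/(-3 + H))
g(h) = I*sqrt(6) (g(h) = sqrt(-6) = I*sqrt(6))
(g(10) + 79*Z(f)) + 18036 = (I*sqrt(6) + 79*(3*(-9 + 2*(-4))/(-3 - 4))) + 18036 = (I*sqrt(6) + 79*(3*(-9 - 8)/(-7))) + 18036 = (I*sqrt(6) + 79*(3*(-1/7)*(-17))) + 18036 = (I*sqrt(6) + 79*(51/7)) + 18036 = (I*sqrt(6) + 4029/7) + 18036 = (4029/7 + I*sqrt(6)) + 18036 = 130281/7 + I*sqrt(6)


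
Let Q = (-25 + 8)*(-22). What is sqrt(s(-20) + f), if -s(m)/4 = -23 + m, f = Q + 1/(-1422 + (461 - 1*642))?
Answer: sqrt(1403004911)/1603 ≈ 23.367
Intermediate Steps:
Q = 374 (Q = -17*(-22) = 374)
f = 599521/1603 (f = 374 + 1/(-1422 + (461 - 1*642)) = 374 + 1/(-1422 + (461 - 642)) = 374 + 1/(-1422 - 181) = 374 + 1/(-1603) = 374 - 1/1603 = 599521/1603 ≈ 374.00)
s(m) = 92 - 4*m (s(m) = -4*(-23 + m) = 92 - 4*m)
sqrt(s(-20) + f) = sqrt((92 - 4*(-20)) + 599521/1603) = sqrt((92 + 80) + 599521/1603) = sqrt(172 + 599521/1603) = sqrt(875237/1603) = sqrt(1403004911)/1603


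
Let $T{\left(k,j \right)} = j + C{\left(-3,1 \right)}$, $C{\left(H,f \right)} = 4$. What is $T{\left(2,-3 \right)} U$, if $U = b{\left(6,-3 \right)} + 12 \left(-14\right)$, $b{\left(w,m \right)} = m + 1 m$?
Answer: $-174$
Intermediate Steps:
$b{\left(w,m \right)} = 2 m$ ($b{\left(w,m \right)} = m + m = 2 m$)
$T{\left(k,j \right)} = 4 + j$ ($T{\left(k,j \right)} = j + 4 = 4 + j$)
$U = -174$ ($U = 2 \left(-3\right) + 12 \left(-14\right) = -6 - 168 = -174$)
$T{\left(2,-3 \right)} U = \left(4 - 3\right) \left(-174\right) = 1 \left(-174\right) = -174$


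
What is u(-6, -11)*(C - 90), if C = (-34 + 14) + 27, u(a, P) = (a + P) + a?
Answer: 1909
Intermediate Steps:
u(a, P) = P + 2*a (u(a, P) = (P + a) + a = P + 2*a)
C = 7 (C = -20 + 27 = 7)
u(-6, -11)*(C - 90) = (-11 + 2*(-6))*(7 - 90) = (-11 - 12)*(-83) = -23*(-83) = 1909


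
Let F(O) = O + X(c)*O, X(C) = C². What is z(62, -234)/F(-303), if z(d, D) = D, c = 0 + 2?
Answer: 78/505 ≈ 0.15446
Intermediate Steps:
c = 2
F(O) = 5*O (F(O) = O + 2²*O = O + 4*O = 5*O)
z(62, -234)/F(-303) = -234/(5*(-303)) = -234/(-1515) = -234*(-1/1515) = 78/505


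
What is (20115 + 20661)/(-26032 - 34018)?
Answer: -20388/30025 ≈ -0.67903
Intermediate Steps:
(20115 + 20661)/(-26032 - 34018) = 40776/(-60050) = 40776*(-1/60050) = -20388/30025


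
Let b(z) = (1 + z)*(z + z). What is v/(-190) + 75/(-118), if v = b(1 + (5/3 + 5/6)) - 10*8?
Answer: -8527/22420 ≈ -0.38033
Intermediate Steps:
b(z) = 2*z*(1 + z) (b(z) = (1 + z)*(2*z) = 2*z*(1 + z))
v = -97/2 (v = 2*(1 + (5/3 + 5/6))*(1 + (1 + (5/3 + 5/6))) - 10*8 = 2*(1 + (5*(1/3) + 5*(1/6)))*(1 + (1 + (5*(1/3) + 5*(1/6)))) - 80 = 2*(1 + (5/3 + 5/6))*(1 + (1 + (5/3 + 5/6))) - 80 = 2*(1 + 5/2)*(1 + (1 + 5/2)) - 80 = 2*(7/2)*(1 + 7/2) - 80 = 2*(7/2)*(9/2) - 80 = 63/2 - 80 = -97/2 ≈ -48.500)
v/(-190) + 75/(-118) = -97/2/(-190) + 75/(-118) = -97/2*(-1/190) + 75*(-1/118) = 97/380 - 75/118 = -8527/22420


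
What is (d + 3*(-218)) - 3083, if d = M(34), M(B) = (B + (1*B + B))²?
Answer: 6667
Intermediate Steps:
M(B) = 9*B² (M(B) = (B + (B + B))² = (B + 2*B)² = (3*B)² = 9*B²)
d = 10404 (d = 9*34² = 9*1156 = 10404)
(d + 3*(-218)) - 3083 = (10404 + 3*(-218)) - 3083 = (10404 - 654) - 3083 = 9750 - 3083 = 6667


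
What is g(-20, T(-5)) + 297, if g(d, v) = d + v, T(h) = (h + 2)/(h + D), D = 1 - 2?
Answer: 555/2 ≈ 277.50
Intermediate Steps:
D = -1
T(h) = (2 + h)/(-1 + h) (T(h) = (h + 2)/(h - 1) = (2 + h)/(-1 + h))
g(-20, T(-5)) + 297 = (-20 + (2 - 5)/(-1 - 5)) + 297 = (-20 - 3/(-6)) + 297 = (-20 - ⅙*(-3)) + 297 = (-20 + ½) + 297 = -39/2 + 297 = 555/2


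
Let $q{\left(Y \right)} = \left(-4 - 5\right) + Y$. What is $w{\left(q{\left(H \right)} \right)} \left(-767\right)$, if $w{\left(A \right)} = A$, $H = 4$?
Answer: $3835$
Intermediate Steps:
$q{\left(Y \right)} = -9 + Y$
$w{\left(q{\left(H \right)} \right)} \left(-767\right) = \left(-9 + 4\right) \left(-767\right) = \left(-5\right) \left(-767\right) = 3835$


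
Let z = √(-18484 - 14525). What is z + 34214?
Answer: 34214 + I*√33009 ≈ 34214.0 + 181.68*I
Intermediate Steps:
z = I*√33009 (z = √(-33009) = I*√33009 ≈ 181.68*I)
z + 34214 = I*√33009 + 34214 = 34214 + I*√33009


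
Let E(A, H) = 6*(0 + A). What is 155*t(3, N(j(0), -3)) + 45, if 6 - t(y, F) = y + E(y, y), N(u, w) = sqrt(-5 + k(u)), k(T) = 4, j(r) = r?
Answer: -2280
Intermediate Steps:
E(A, H) = 6*A
N(u, w) = I (N(u, w) = sqrt(-5 + 4) = sqrt(-1) = I)
t(y, F) = 6 - 7*y (t(y, F) = 6 - (y + 6*y) = 6 - 7*y)
155*t(3, N(j(0), -3)) + 45 = 155*(6 - 7*3) + 45 = 155*(6 - 21) + 45 = 155*(-15) + 45 = -2325 + 45 = -2280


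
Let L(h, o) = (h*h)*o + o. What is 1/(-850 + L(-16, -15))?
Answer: -1/4705 ≈ -0.00021254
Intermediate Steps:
L(h, o) = o + o*h² (L(h, o) = h²*o + o = o*h² + o = o + o*h²)
1/(-850 + L(-16, -15)) = 1/(-850 - 15*(1 + (-16)²)) = 1/(-850 - 15*(1 + 256)) = 1/(-850 - 15*257) = 1/(-850 - 3855) = 1/(-4705) = -1/4705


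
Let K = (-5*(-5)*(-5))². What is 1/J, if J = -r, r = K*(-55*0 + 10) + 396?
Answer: -1/156646 ≈ -6.3838e-6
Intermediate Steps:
K = 15625 (K = (25*(-5))² = (-125)² = 15625)
r = 156646 (r = 15625*(-55*0 + 10) + 396 = 15625*(-11*0 + 10) + 396 = 15625*(0 + 10) + 396 = 15625*10 + 396 = 156250 + 396 = 156646)
J = -156646 (J = -1*156646 = -156646)
1/J = 1/(-156646) = -1/156646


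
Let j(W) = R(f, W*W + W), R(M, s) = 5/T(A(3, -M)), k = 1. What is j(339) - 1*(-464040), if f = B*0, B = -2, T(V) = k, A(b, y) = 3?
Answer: 464045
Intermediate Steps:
T(V) = 1
f = 0 (f = -2*0 = 0)
R(M, s) = 5 (R(M, s) = 5/1 = 5*1 = 5)
j(W) = 5
j(339) - 1*(-464040) = 5 - 1*(-464040) = 5 + 464040 = 464045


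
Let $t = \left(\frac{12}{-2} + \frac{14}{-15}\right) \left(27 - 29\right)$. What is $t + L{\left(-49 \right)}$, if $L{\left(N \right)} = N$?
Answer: $- \frac{527}{15} \approx -35.133$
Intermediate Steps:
$t = \frac{208}{15}$ ($t = \left(12 \left(- \frac{1}{2}\right) + 14 \left(- \frac{1}{15}\right)\right) \left(-2\right) = \left(-6 - \frac{14}{15}\right) \left(-2\right) = \left(- \frac{104}{15}\right) \left(-2\right) = \frac{208}{15} \approx 13.867$)
$t + L{\left(-49 \right)} = \frac{208}{15} - 49 = - \frac{527}{15}$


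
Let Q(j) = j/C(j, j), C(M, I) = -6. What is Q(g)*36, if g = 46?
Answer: -276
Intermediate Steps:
Q(j) = -j/6 (Q(j) = j/(-6) = j*(-⅙) = -j/6)
Q(g)*36 = -⅙*46*36 = -23/3*36 = -276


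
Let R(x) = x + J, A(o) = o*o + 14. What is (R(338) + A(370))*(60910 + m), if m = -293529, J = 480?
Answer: -32039080108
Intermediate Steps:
A(o) = 14 + o**2 (A(o) = o**2 + 14 = 14 + o**2)
R(x) = 480 + x (R(x) = x + 480 = 480 + x)
(R(338) + A(370))*(60910 + m) = ((480 + 338) + (14 + 370**2))*(60910 - 293529) = (818 + (14 + 136900))*(-232619) = (818 + 136914)*(-232619) = 137732*(-232619) = -32039080108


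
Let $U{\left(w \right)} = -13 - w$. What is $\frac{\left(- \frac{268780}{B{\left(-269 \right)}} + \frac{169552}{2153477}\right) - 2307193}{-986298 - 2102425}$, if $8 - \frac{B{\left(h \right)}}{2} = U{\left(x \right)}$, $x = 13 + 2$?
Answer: $\frac{89577466916177}{119726890917678} \approx 0.74818$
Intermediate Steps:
$x = 15$
$B{\left(h \right)} = 72$ ($B{\left(h \right)} = 16 - 2 \left(-13 - 15\right) = 16 - -56 = 16 + 56 = 72$)
$\frac{\left(- \frac{268780}{B{\left(-269 \right)}} + \frac{169552}{2153477}\right) - 2307193}{-986298 - 2102425} = \frac{\left(- \frac{268780}{72} + \frac{169552}{2153477}\right) - 2307193}{-986298 - 2102425} = \frac{\left(\left(-268780\right) \frac{1}{72} + 169552 \cdot \frac{1}{2153477}\right) - 2307193}{-3088723} = \left(\left(- \frac{67195}{18} + \frac{169552}{2153477}\right) - 2307193\right) \left(- \frac{1}{3088723}\right) = \left(- \frac{144699835079}{38762586} - 2307193\right) \left(- \frac{1}{3088723}\right) = \left(- \frac{89577466916177}{38762586}\right) \left(- \frac{1}{3088723}\right) = \frac{89577466916177}{119726890917678}$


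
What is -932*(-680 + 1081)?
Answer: -373732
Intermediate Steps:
-932*(-680 + 1081) = -932*401 = -373732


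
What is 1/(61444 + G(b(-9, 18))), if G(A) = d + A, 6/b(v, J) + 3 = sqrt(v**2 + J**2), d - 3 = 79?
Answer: 150397/9253332658 - sqrt(5)/27759997974 ≈ 1.6253e-5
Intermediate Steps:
d = 82 (d = 3 + 79 = 82)
b(v, J) = 6/(-3 + sqrt(J**2 + v**2)) (b(v, J) = 6/(-3 + sqrt(v**2 + J**2)) = 6/(-3 + sqrt(J**2 + v**2)))
G(A) = 82 + A
1/(61444 + G(b(-9, 18))) = 1/(61444 + (82 + 6/(-3 + sqrt(18**2 + (-9)**2)))) = 1/(61444 + (82 + 6/(-3 + sqrt(324 + 81)))) = 1/(61444 + (82 + 6/(-3 + sqrt(405)))) = 1/(61444 + (82 + 6/(-3 + 9*sqrt(5)))) = 1/(61526 + 6/(-3 + 9*sqrt(5)))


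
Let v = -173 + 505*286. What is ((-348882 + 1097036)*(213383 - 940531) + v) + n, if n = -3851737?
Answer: -544022392272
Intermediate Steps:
v = 144257 (v = -173 + 144430 = 144257)
((-348882 + 1097036)*(213383 - 940531) + v) + n = ((-348882 + 1097036)*(213383 - 940531) + 144257) - 3851737 = (748154*(-727148) + 144257) - 3851737 = (-544018684792 + 144257) - 3851737 = -544018540535 - 3851737 = -544022392272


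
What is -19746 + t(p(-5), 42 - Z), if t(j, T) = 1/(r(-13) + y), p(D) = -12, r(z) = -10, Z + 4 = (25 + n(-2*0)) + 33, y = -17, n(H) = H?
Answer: -533143/27 ≈ -19746.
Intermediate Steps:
Z = 54 (Z = -4 + ((25 - 2*0) + 33) = -4 + ((25 + 0) + 33) = -4 + (25 + 33) = -4 + 58 = 54)
t(j, T) = -1/27 (t(j, T) = 1/(-10 - 17) = 1/(-27) = -1/27)
-19746 + t(p(-5), 42 - Z) = -19746 - 1/27 = -533143/27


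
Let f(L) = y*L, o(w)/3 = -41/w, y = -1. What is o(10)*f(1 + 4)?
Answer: 123/2 ≈ 61.500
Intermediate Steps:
o(w) = -123/w (o(w) = 3*(-41/w) = -123/w)
f(L) = -L
o(10)*f(1 + 4) = (-123/10)*(-(1 + 4)) = (-123*⅒)*(-1*5) = -123/10*(-5) = 123/2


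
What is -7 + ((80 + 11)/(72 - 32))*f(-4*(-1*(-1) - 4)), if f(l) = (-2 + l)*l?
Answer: 266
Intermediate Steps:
f(l) = l*(-2 + l)
-7 + ((80 + 11)/(72 - 32))*f(-4*(-1*(-1) - 4)) = -7 + ((80 + 11)/(72 - 32))*((-4*(-1*(-1) - 4))*(-2 - 4*(-1*(-1) - 4))) = -7 + (91/40)*((-4*(1 - 4))*(-2 - 4*(1 - 4))) = -7 + (91*(1/40))*((-4*(-3))*(-2 - 4*(-3))) = -7 + 91*(12*(-2 + 12))/40 = -7 + 91*(12*10)/40 = -7 + (91/40)*120 = -7 + 273 = 266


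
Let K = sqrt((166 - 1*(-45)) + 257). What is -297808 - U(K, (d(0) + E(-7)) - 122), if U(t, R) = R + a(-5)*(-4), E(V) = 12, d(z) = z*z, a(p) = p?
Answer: -297718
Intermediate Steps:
d(z) = z**2
K = 6*sqrt(13) (K = sqrt((166 + 45) + 257) = sqrt(211 + 257) = sqrt(468) = 6*sqrt(13) ≈ 21.633)
U(t, R) = 20 + R (U(t, R) = R - 5*(-4) = R + 20 = 20 + R)
-297808 - U(K, (d(0) + E(-7)) - 122) = -297808 - (20 + ((0**2 + 12) - 122)) = -297808 - (20 + ((0 + 12) - 122)) = -297808 - (20 + (12 - 122)) = -297808 - (20 - 110) = -297808 - 1*(-90) = -297808 + 90 = -297718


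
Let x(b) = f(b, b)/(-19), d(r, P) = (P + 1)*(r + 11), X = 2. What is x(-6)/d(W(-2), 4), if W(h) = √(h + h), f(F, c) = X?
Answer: -22/11875 + 4*I/11875 ≈ -0.0018526 + 0.00033684*I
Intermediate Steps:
f(F, c) = 2
W(h) = √2*√h (W(h) = √(2*h) = √2*√h)
d(r, P) = (1 + P)*(11 + r)
x(b) = -2/19 (x(b) = 2/(-19) = 2*(-1/19) = -2/19)
x(-6)/d(W(-2), 4) = -2/(19*(11 + √2*√(-2) + 11*4 + 4*(√2*√(-2)))) = -2/(19*(11 + √2*(I*√2) + 44 + 4*(√2*(I*√2)))) = -2/(19*(11 + 2*I + 44 + 4*(2*I))) = -2/(19*(11 + 2*I + 44 + 8*I)) = -2*(55 - 10*I)/3125/19 = -2*(55 - 10*I)/59375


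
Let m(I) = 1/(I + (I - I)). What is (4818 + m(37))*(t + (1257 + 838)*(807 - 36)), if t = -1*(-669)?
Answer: 288064141038/37 ≈ 7.7855e+9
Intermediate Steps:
t = 669
m(I) = 1/I (m(I) = 1/(I + 0) = 1/I)
(4818 + m(37))*(t + (1257 + 838)*(807 - 36)) = (4818 + 1/37)*(669 + (1257 + 838)*(807 - 36)) = (4818 + 1/37)*(669 + 2095*771) = 178267*(669 + 1615245)/37 = (178267/37)*1615914 = 288064141038/37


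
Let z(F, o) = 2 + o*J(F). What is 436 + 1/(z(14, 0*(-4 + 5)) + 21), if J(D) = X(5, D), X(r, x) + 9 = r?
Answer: 10029/23 ≈ 436.04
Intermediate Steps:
X(r, x) = -9 + r
J(D) = -4 (J(D) = -9 + 5 = -4)
z(F, o) = 2 - 4*o (z(F, o) = 2 + o*(-4) = 2 - 4*o)
436 + 1/(z(14, 0*(-4 + 5)) + 21) = 436 + 1/((2 - 0*(-4 + 5)) + 21) = 436 + 1/((2 - 0) + 21) = 436 + 1/((2 - 4*0) + 21) = 436 + 1/((2 + 0) + 21) = 436 + 1/(2 + 21) = 436 + 1/23 = 10029/23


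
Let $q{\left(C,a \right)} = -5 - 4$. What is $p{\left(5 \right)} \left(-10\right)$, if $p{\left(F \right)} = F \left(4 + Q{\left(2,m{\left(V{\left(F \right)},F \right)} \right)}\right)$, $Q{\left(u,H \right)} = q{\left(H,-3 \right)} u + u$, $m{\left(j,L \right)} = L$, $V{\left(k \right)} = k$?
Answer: $600$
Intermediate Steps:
$q{\left(C,a \right)} = -9$
$Q{\left(u,H \right)} = - 8 u$ ($Q{\left(u,H \right)} = - 9 u + u = - 8 u$)
$p{\left(F \right)} = - 12 F$ ($p{\left(F \right)} = F \left(4 - 16\right) = F \left(-12\right) = - 12 F$)
$p{\left(5 \right)} \left(-10\right) = \left(-12\right) 5 \left(-10\right) = \left(-60\right) \left(-10\right) = 600$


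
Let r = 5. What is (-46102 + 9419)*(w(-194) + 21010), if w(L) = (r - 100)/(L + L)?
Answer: -299038898925/388 ≈ -7.7072e+8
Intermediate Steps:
w(L) = -95/(2*L) (w(L) = (5 - 100)/(L + L) = -95*1/(2*L) = -95/(2*L))
(-46102 + 9419)*(w(-194) + 21010) = (-46102 + 9419)*(-95/2/(-194) + 21010) = -36683*(-95/2*(-1/194) + 21010) = -36683*(95/388 + 21010) = -36683*8151975/388 = -299038898925/388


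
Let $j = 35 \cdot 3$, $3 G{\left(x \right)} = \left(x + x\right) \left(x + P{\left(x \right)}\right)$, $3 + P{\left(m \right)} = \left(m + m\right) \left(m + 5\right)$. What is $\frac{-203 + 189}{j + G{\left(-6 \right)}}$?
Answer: $- \frac{14}{93} \approx -0.15054$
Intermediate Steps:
$P{\left(m \right)} = -3 + 2 m \left(5 + m\right)$ ($P{\left(m \right)} = -3 + \left(m + m\right) \left(m + 5\right) = -3 + 2 m \left(5 + m\right)$)
$G{\left(x \right)} = \frac{2 x \left(-3 + 2 x^{2} + 11 x\right)}{3}$ ($G{\left(x \right)} = \frac{\left(x + x\right) \left(x + \left(-3 + 2 x^{2} + 10 x\right)\right)}{3} = \frac{2 x \left(-3 + 2 x^{2} + 11 x\right)}{3}$)
$j = 105$
$\frac{-203 + 189}{j + G{\left(-6 \right)}} = \frac{-203 + 189}{105 + \frac{2}{3} \left(-6\right) \left(-3 + 2 \left(-6\right)^{2} + 11 \left(-6\right)\right)} = - \frac{14}{105 + \frac{2}{3} \left(-6\right) \left(-3 + 2 \cdot 36 - 66\right)} = - \frac{14}{105 + \frac{2}{3} \left(-6\right) \left(-3 + 72 - 66\right)} = - \frac{14}{105 + \frac{2}{3} \left(-6\right) 3} = - \frac{14}{105 - 12} = - \frac{14}{93}$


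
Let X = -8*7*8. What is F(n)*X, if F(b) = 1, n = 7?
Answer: -448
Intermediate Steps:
X = -448 (X = -56*8 = -448)
F(n)*X = 1*(-448) = -448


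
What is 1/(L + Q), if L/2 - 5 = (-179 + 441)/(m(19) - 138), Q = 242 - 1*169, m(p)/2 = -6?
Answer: 75/5963 ≈ 0.012578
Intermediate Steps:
m(p) = -12 (m(p) = 2*(-6) = -12)
Q = 73 (Q = 242 - 169 = 73)
L = 488/75 (L = 10 + 2*((-179 + 441)/(-12 - 138)) = 10 + 2*(262/(-150)) = 10 + 2*(262*(-1/150)) = 10 + 2*(-131/75) = 10 - 262/75 = 488/75 ≈ 6.5067)
1/(L + Q) = 1/(488/75 + 73) = 1/(5963/75) = 75/5963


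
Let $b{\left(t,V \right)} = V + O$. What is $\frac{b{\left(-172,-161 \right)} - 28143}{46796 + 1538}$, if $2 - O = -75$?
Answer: $- \frac{28227}{48334} \approx -0.584$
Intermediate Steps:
$O = 77$ ($O = 2 - -75 = 2 + 75 = 77$)
$b{\left(t,V \right)} = 77 + V$ ($b{\left(t,V \right)} = V + 77 = 77 + V$)
$\frac{b{\left(-172,-161 \right)} - 28143}{46796 + 1538} = \frac{\left(77 - 161\right) - 28143}{46796 + 1538} = \frac{-84 - 28143}{48334} = \left(-28227\right) \frac{1}{48334} = - \frac{28227}{48334}$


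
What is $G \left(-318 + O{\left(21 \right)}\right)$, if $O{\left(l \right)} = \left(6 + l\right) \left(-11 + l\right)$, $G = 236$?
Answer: $-11328$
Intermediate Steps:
$O{\left(l \right)} = \left(-11 + l\right) \left(6 + l\right)$
$G \left(-318 + O{\left(21 \right)}\right) = 236 \left(-318 - \left(171 - 441\right)\right) = 236 \left(-318 - -270\right) = 236 \left(-318 + 270\right) = 236 \left(-48\right) = -11328$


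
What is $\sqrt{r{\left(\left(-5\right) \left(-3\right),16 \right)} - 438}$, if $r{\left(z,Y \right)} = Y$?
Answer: $i \sqrt{422} \approx 20.543 i$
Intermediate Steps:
$\sqrt{r{\left(\left(-5\right) \left(-3\right),16 \right)} - 438} = \sqrt{16 - 438} = \sqrt{-422} = i \sqrt{422}$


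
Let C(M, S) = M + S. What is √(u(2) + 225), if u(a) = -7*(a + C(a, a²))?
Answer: 13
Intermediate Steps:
u(a) = -14*a - 7*a² (u(a) = -7*(a + (a + a²)) = -7*(a² + 2*a) = -14*a - 7*a²)
√(u(2) + 225) = √(7*2*(-2 - 1*2) + 225) = √(7*2*(-2 - 2) + 225) = √(7*2*(-4) + 225) = √(-56 + 225) = √169 = 13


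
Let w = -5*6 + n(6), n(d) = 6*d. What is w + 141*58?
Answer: 8184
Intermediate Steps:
w = 6 (w = -5*6 + 6*6 = -30 + 36 = 6)
w + 141*58 = 6 + 141*58 = 6 + 8178 = 8184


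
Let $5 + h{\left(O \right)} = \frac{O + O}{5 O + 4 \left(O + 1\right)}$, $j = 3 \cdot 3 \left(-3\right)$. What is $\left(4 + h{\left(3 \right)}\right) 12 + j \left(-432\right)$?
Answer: $\frac{361284}{31} \approx 11654.0$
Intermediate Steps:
$j = -27$ ($j = 9 \left(-3\right) = -27$)
$h{\left(O \right)} = -5 + \frac{2 O}{4 + 9 O}$ ($h{\left(O \right)} = -5 + \frac{O + O}{5 O + 4 \left(O + 1\right)} = -5 + \frac{2 O}{5 O + 4 \left(1 + O\right)} = -5 + \frac{2 O}{5 O + \left(4 + 4 O\right)} = -5 + \frac{2 O}{4 + 9 O}$)
$\left(4 + h{\left(3 \right)}\right) 12 + j \left(-432\right) = \left(4 + \frac{-20 - 129}{4 + 9 \cdot 3}\right) 12 - -11664 = \left(4 + \frac{-20 - 129}{4 + 27}\right) 12 + 11664 = \left(4 + \frac{1}{31} \left(-149\right)\right) 12 + 11664 = \left(4 - \frac{149}{31}\right) 12 + 11664 = \left(- \frac{25}{31}\right) 12 + 11664 = - \frac{300}{31} + 11664 = \frac{361284}{31}$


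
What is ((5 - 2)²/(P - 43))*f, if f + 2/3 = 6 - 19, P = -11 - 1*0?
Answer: 41/18 ≈ 2.2778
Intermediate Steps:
P = -11 (P = -11 + 0 = -11)
f = -41/3 (f = -⅔ + (6 - 19) = -⅔ - 13 = -41/3 ≈ -13.667)
((5 - 2)²/(P - 43))*f = ((5 - 2)²/(-11 - 43))*(-41/3) = (3²/(-54))*(-41/3) = (9*(-1/54))*(-41/3) = -⅙*(-41/3) = 41/18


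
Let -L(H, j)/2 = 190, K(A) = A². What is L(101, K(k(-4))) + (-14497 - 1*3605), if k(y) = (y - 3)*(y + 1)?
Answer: -18482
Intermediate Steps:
k(y) = (1 + y)*(-3 + y) (k(y) = (-3 + y)*(1 + y) = (1 + y)*(-3 + y))
L(H, j) = -380 (L(H, j) = -2*190 = -380)
L(101, K(k(-4))) + (-14497 - 1*3605) = -380 + (-14497 - 1*3605) = -380 + (-14497 - 3605) = -380 - 18102 = -18482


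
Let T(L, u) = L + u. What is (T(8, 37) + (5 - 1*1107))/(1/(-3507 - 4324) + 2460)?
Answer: -1182481/2752037 ≈ -0.42967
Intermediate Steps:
(T(8, 37) + (5 - 1*1107))/(1/(-3507 - 4324) + 2460) = ((8 + 37) + (5 - 1*1107))/(1/(-3507 - 4324) + 2460) = (45 + (5 - 1107))/(1/(-7831) + 2460) = (45 - 1102)/(-1/7831 + 2460) = -1057/19264259/7831 = -1057*7831/19264259 = -1182481/2752037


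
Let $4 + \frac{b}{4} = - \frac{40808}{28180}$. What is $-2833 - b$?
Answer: $- \frac{19804957}{7045} \approx -2811.2$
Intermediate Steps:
$b = - \frac{153528}{7045}$ ($b = -16 + 4 \left(- \frac{40808}{28180}\right) = -16 + 4 \left(\left(-40808\right) \frac{1}{28180}\right) = -16 + 4 \left(- \frac{10202}{7045}\right) = -16 - \frac{40808}{7045} = - \frac{153528}{7045} \approx -21.792$)
$-2833 - b = -2833 - - \frac{153528}{7045} = -2833 + \frac{153528}{7045} = - \frac{19804957}{7045}$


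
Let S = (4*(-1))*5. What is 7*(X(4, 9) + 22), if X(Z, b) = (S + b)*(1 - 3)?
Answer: 308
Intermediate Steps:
S = -20 (S = -4*5 = -20)
X(Z, b) = 40 - 2*b (X(Z, b) = (-20 + b)*(1 - 3) = (-20 + b)*(-2) = 40 - 2*b)
7*(X(4, 9) + 22) = 7*((40 - 2*9) + 22) = 7*((40 - 18) + 22) = 7*(22 + 22) = 7*44 = 308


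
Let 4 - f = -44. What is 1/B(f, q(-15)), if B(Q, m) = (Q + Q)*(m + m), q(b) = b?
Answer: -1/2880 ≈ -0.00034722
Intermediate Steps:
f = 48 (f = 4 - 1*(-44) = 4 + 44 = 48)
B(Q, m) = 4*Q*m (B(Q, m) = (2*Q)*(2*m) = 4*Q*m)
1/B(f, q(-15)) = 1/(4*48*(-15)) = 1/(-2880) = -1/2880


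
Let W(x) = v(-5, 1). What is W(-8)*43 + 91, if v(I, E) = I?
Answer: -124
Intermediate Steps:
W(x) = -5
W(-8)*43 + 91 = -5*43 + 91 = -215 + 91 = -124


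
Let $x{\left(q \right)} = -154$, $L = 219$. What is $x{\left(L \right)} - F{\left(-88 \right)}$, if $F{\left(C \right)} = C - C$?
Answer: $-154$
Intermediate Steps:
$F{\left(C \right)} = 0$
$x{\left(L \right)} - F{\left(-88 \right)} = -154 - 0 = -154 + 0 = -154$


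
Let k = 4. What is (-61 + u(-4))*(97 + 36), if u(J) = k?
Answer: -7581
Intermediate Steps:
u(J) = 4
(-61 + u(-4))*(97 + 36) = (-61 + 4)*(97 + 36) = -57*133 = -7581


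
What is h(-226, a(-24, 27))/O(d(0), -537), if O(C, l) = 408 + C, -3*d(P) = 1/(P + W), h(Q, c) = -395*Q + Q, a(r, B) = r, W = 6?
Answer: 1602792/7343 ≈ 218.27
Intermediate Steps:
h(Q, c) = -394*Q
d(P) = -1/(3*(6 + P)) (d(P) = -1/(3*(P + 6)) = -1/(3*(6 + P)))
h(-226, a(-24, 27))/O(d(0), -537) = (-394*(-226))/(408 - 1/(18 + 3*0)) = 89044/(408 - 1/(18 + 0)) = 89044/(408 - 1/18) = 89044/(7343/18) = 89044*(18/7343) = 1602792/7343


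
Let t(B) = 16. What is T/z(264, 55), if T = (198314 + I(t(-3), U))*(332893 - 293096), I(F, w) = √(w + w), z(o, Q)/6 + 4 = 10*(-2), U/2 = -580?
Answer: -3946151129/72 - 39797*I*√145/36 ≈ -5.4808e+7 - 13312.0*I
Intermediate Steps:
U = -1160 (U = 2*(-580) = -1160)
z(o, Q) = -144 (z(o, Q) = -24 + 6*(10*(-2)) = -24 + 6*(-20) = -24 - 120 = -144)
I(F, w) = √2*√w (I(F, w) = √(2*w) = √2*√w)
T = 7892302258 + 159188*I*√145 (T = (198314 + √2*√(-1160))*(332893 - 293096) = (198314 + √2*(2*I*√290))*39797 = (198314 + 4*I*√145)*39797 = 7892302258 + 159188*I*√145 ≈ 7.8923e+9 + 1.9169e+6*I)
T/z(264, 55) = (7892302258 + 159188*I*√145)/(-144) = (7892302258 + 159188*I*√145)*(-1/144) = -3946151129/72 - 39797*I*√145/36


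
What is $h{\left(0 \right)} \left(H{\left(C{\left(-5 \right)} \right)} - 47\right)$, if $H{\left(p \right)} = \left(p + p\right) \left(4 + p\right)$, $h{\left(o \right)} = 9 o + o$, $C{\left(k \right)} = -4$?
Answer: $0$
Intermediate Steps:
$h{\left(o \right)} = 10 o$
$H{\left(p \right)} = 2 p \left(4 + p\right)$
$h{\left(0 \right)} \left(H{\left(C{\left(-5 \right)} \right)} - 47\right) = 10 \cdot 0 \left(2 \left(-4\right) \left(4 - 4\right) - 47\right) = 0 \left(2 \left(-4\right) 0 - 47\right) = 0 \left(0 - 47\right) = 0 \left(-47\right) = 0$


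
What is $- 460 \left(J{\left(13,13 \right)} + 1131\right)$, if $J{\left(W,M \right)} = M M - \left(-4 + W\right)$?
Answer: $-593860$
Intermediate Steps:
$J{\left(W,M \right)} = 4 + M^{2} - W$ ($J{\left(W,M \right)} = M^{2} - \left(-4 + W\right) = 4 + M^{2} - W$)
$- 460 \left(J{\left(13,13 \right)} + 1131\right) = - 460 \left(\left(4 + 13^{2} - 13\right) + 1131\right) = - 460 \left(\left(4 + 169 - 13\right) + 1131\right) = - 460 \left(160 + 1131\right) = \left(-460\right) 1291 = -593860$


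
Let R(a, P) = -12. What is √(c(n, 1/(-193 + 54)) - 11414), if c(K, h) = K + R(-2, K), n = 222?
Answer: 2*I*√2801 ≈ 105.85*I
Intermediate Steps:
c(K, h) = -12 + K (c(K, h) = K - 12 = -12 + K)
√(c(n, 1/(-193 + 54)) - 11414) = √((-12 + 222) - 11414) = √(210 - 11414) = √(-11204) = 2*I*√2801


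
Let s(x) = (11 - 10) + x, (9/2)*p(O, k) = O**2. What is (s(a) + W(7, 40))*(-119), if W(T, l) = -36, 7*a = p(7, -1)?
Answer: 35819/9 ≈ 3979.9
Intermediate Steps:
p(O, k) = 2*O**2/9
a = 14/9 (a = ((2/9)*7**2)/7 = ((2/9)*49)/7 = (1/7)*(98/9) = 14/9 ≈ 1.5556)
s(x) = 1 + x
(s(a) + W(7, 40))*(-119) = ((1 + 14/9) - 36)*(-119) = (23/9 - 36)*(-119) = -301/9*(-119) = 35819/9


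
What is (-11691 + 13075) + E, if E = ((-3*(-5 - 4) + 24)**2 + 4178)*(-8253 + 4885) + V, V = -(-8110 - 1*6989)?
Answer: -22815189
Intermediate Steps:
V = 15099 (V = -(-8110 - 6989) = -1*(-15099) = 15099)
E = -22816573 (E = ((-3*(-5 - 4) + 24)**2 + 4178)*(-8253 + 4885) + 15099 = ((-3*(-9) + 24)**2 + 4178)*(-3368) + 15099 = ((27 + 24)**2 + 4178)*(-3368) + 15099 = (51**2 + 4178)*(-3368) + 15099 = (2601 + 4178)*(-3368) + 15099 = 6779*(-3368) + 15099 = -22831672 + 15099 = -22816573)
(-11691 + 13075) + E = (-11691 + 13075) - 22816573 = 1384 - 22816573 = -22815189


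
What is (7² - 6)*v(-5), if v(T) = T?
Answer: -215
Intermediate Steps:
(7² - 6)*v(-5) = (7² - 6)*(-5) = (49 - 6)*(-5) = 43*(-5) = -215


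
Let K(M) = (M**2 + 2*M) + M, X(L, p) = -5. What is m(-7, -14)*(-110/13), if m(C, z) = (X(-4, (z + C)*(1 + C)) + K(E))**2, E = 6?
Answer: -264110/13 ≈ -20316.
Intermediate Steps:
K(M) = M**2 + 3*M
m(C, z) = 2401 (m(C, z) = (-5 + 6*(3 + 6))**2 = (-5 + 6*9)**2 = (-5 + 54)**2 = 49**2 = 2401)
m(-7, -14)*(-110/13) = 2401*(-110/13) = -264110/13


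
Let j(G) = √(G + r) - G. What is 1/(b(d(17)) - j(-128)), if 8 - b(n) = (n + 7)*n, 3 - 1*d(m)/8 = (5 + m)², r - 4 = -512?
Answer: I/(2*(√159 - 7390144*I)) ≈ -6.7658e-8 + 1.1544e-13*I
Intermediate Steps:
r = -508 (r = 4 - 512 = -508)
d(m) = 24 - 8*(5 + m)²
b(n) = 8 - n*(7 + n) (b(n) = 8 - (n + 7)*n = 8 - (7 + n)*n = 8 - n*(7 + n))
j(G) = √(-508 + G) - G (j(G) = √(G - 508) - G = √(-508 + G) - G)
1/(b(d(17)) - j(-128)) = 1/((8 - (24 - 8*(5 + 17)²)² - 7*(24 - 8*(5 + 17)²)) - (√(-508 - 128) - 1*(-128))) = 1/((8 - (24 - 8*22²)² - 7*(24 - 8*22²)) - (√(-636) + 128)) = 1/((8 - (24 - 8*484)² - 7*(24 - 8*484)) - (2*I*√159 + 128)) = 1/((8 - (24 - 3872)² - 7*(24 - 3872)) - (128 + 2*I*√159)) = 1/((8 - 1*(-3848)² - 7*(-3848)) + (-128 - 2*I*√159)) = 1/((8 - 1*14807104 + 26936) + (-128 - 2*I*√159)) = 1/((8 - 14807104 + 26936) + (-128 - 2*I*√159)) = 1/(-14780160 + (-128 - 2*I*√159)) = 1/(-14780288 - 2*I*√159)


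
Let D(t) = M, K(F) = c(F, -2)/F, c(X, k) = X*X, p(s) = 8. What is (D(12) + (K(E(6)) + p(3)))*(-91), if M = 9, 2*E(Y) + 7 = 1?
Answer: -1274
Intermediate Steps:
E(Y) = -3 (E(Y) = -7/2 + (1/2)*1 = -7/2 + 1/2 = -3)
c(X, k) = X**2
K(F) = F (K(F) = F**2/F = F)
D(t) = 9
(D(12) + (K(E(6)) + p(3)))*(-91) = (9 + (-3 + 8))*(-91) = (9 + 5)*(-91) = 14*(-91) = -1274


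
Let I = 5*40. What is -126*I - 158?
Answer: -25358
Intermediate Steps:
I = 200
-126*I - 158 = -126*200 - 158 = -25200 - 158 = -25358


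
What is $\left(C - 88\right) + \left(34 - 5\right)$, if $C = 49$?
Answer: $-10$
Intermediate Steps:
$\left(C - 88\right) + \left(34 - 5\right) = \left(49 - 88\right) + \left(34 - 5\right) = -39 + \left(34 - 5\right) = -39 + 29 = -10$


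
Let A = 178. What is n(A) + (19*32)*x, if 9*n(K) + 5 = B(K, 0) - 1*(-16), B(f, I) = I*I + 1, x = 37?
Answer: 67492/3 ≈ 22497.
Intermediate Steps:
B(f, I) = 1 + I² (B(f, I) = I² + 1 = 1 + I²)
n(K) = 4/3 (n(K) = -5/9 + ((1 + 0²) - 1*(-16))/9 = -5/9 + ((1 + 0) + 16)/9 = -5/9 + (1 + 16)/9 = -5/9 + (⅑)*17 = -5/9 + 17/9 = 4/3)
n(A) + (19*32)*x = 4/3 + (19*32)*37 = 4/3 + 608*37 = 4/3 + 22496 = 67492/3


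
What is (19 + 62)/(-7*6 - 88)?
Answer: -81/130 ≈ -0.62308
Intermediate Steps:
(19 + 62)/(-7*6 - 88) = 81/(-42 - 88) = 81/(-130) = 81*(-1/130) = -81/130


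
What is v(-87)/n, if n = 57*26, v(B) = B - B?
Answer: 0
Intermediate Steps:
v(B) = 0
n = 1482
v(-87)/n = 0/1482 = 0*(1/1482) = 0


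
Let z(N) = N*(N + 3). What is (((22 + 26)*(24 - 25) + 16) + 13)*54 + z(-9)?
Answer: -972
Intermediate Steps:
z(N) = N*(3 + N)
(((22 + 26)*(24 - 25) + 16) + 13)*54 + z(-9) = (((22 + 26)*(24 - 25) + 16) + 13)*54 - 9*(3 - 9) = ((48*(-1) + 16) + 13)*54 - 9*(-6) = ((-48 + 16) + 13)*54 + 54 = (-32 + 13)*54 + 54 = -19*54 + 54 = -1026 + 54 = -972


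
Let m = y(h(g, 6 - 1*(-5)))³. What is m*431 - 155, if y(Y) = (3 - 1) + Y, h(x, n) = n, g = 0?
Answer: 946752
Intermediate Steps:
y(Y) = 2 + Y
m = 2197 (m = (2 + (6 - 1*(-5)))³ = (2 + (6 + 5))³ = (2 + 11)³ = 13³ = 2197)
m*431 - 155 = 2197*431 - 155 = 946907 - 155 = 946752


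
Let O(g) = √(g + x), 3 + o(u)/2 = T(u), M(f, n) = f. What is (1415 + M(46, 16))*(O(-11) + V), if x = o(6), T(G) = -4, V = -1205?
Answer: -1760505 + 7305*I ≈ -1.7605e+6 + 7305.0*I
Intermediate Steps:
o(u) = -14 (o(u) = -6 + 2*(-4) = -6 - 8 = -14)
x = -14
O(g) = √(-14 + g) (O(g) = √(g - 14) = √(-14 + g))
(1415 + M(46, 16))*(O(-11) + V) = (1415 + 46)*(√(-14 - 11) - 1205) = 1461*(√(-25) - 1205) = 1461*(5*I - 1205) = 1461*(-1205 + 5*I) = -1760505 + 7305*I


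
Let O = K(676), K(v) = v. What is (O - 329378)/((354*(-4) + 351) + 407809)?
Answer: -164351/203372 ≈ -0.80813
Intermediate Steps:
O = 676
(O - 329378)/((354*(-4) + 351) + 407809) = (676 - 329378)/((354*(-4) + 351) + 407809) = -328702/((-1416 + 351) + 407809) = -328702/(-1065 + 407809) = -328702/406744 = -328702*1/406744 = -164351/203372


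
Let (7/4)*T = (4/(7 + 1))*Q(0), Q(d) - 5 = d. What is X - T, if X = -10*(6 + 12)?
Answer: -1270/7 ≈ -181.43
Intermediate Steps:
Q(d) = 5 + d
T = 10/7 (T = 4*((4/(7 + 1))*(5 + 0))/7 = 4*((4/8)*5)/7 = 4*(((⅛)*4)*5)/7 = 4*((½)*5)/7 = (4/7)*(5/2) = 10/7 ≈ 1.4286)
X = -180 (X = -10*18 = -180)
X - T = -180 - 1*10/7 = -180 - 10/7 = -1270/7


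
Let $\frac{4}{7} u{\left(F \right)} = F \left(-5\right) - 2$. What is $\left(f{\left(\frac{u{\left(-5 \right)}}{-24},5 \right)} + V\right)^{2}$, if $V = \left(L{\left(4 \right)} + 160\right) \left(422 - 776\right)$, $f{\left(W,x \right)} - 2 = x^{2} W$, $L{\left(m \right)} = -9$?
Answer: $\frac{26372507763889}{9216} \approx 2.8616 \cdot 10^{9}$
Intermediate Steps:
$u{\left(F \right)} = - \frac{7}{2} - \frac{35 F}{4}$ ($u{\left(F \right)} = \frac{7 \left(F \left(-5\right) - 2\right)}{4} = \frac{7 \left(- 5 F - 2\right)}{4} = \frac{7 \left(-2 - 5 F\right)}{4} = - \frac{7}{2} - \frac{35 F}{4}$)
$f{\left(W,x \right)} = 2 + W x^{2}$ ($f{\left(W,x \right)} = 2 + x^{2} W = 2 + W x^{2}$)
$V = -53454$ ($V = \left(-9 + 160\right) \left(422 - 776\right) = 151 \left(-354\right) = -53454$)
$\left(f{\left(\frac{u{\left(-5 \right)}}{-24},5 \right)} + V\right)^{2} = \left(\left(2 + \frac{- \frac{7}{2} - - \frac{175}{4}}{-24} \cdot 5^{2}\right) - 53454\right)^{2} = \left(\left(2 + \left(- \frac{7}{2} + \frac{175}{4}\right) \left(- \frac{1}{24}\right) 25\right) - 53454\right)^{2} = \left(\left(2 + \frac{161}{4} \left(- \frac{1}{24}\right) 25\right) - 53454\right)^{2} = \left(\left(2 - \frac{4025}{96}\right) - 53454\right)^{2} = \left(- \frac{3833}{96} - 53454\right)^{2} = \left(- \frac{5135417}{96}\right)^{2} = \frac{26372507763889}{9216}$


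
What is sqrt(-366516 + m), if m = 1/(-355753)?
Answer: I*sqrt(46386337167306397)/355753 ≈ 605.41*I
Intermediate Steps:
m = -1/355753 ≈ -2.8109e-6
sqrt(-366516 + m) = sqrt(-366516 - 1/355753) = sqrt(-130389166549/355753) = I*sqrt(46386337167306397)/355753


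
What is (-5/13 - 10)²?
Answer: 18225/169 ≈ 107.84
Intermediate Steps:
(-5/13 - 10)² = (-135/13)² = 18225/169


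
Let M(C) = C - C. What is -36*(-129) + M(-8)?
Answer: 4644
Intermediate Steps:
M(C) = 0
-36*(-129) + M(-8) = -36*(-129) + 0 = 4644 + 0 = 4644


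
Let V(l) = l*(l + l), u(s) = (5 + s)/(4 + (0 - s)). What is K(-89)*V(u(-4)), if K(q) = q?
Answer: -89/32 ≈ -2.7813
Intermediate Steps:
u(s) = (5 + s)/(4 - s)
V(l) = 2*l**2 (V(l) = l*(2*l) = 2*l**2)
K(-89)*V(u(-4)) = -178*((-5 - 1*(-4))/(-4 - 4))**2 = -178*((-5 + 4)/(-8))**2 = -178*(-1/8*(-1))**2 = -178*(1/8)**2 = -178/64 = -89*1/32 = -89/32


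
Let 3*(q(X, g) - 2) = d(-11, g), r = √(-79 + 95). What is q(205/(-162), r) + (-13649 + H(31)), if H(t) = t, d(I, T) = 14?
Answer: -40834/3 ≈ -13611.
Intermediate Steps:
r = 4 (r = √16 = 4)
q(X, g) = 20/3 (q(X, g) = 2 + (⅓)*14 = 2 + 14/3 = 20/3)
q(205/(-162), r) + (-13649 + H(31)) = 20/3 + (-13649 + 31) = 20/3 - 13618 = -40834/3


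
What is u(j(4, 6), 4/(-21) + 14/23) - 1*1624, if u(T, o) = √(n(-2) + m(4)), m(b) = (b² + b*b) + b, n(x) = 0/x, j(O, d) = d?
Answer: -1618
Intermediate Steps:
n(x) = 0
m(b) = b + 2*b² (m(b) = (b² + b²) + b = 2*b² + b = b + 2*b²)
u(T, o) = 6 (u(T, o) = √(0 + 4*(1 + 2*4)) = √(0 + 4*(1 + 8)) = √(0 + 4*9) = √(0 + 36) = √36 = 6)
u(j(4, 6), 4/(-21) + 14/23) - 1*1624 = 6 - 1*1624 = 6 - 1624 = -1618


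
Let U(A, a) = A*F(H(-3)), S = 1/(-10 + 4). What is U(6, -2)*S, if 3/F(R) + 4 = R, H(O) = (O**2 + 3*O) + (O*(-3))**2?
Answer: -3/77 ≈ -0.038961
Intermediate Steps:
H(O) = 3*O + 10*O**2 (H(O) = (O**2 + 3*O) + (-3*O)**2 = (O**2 + 3*O) + 9*O**2 = 3*O + 10*O**2)
S = -1/6 (S = 1/(-6) = -1/6 ≈ -0.16667)
F(R) = 3/(-4 + R)
U(A, a) = 3*A/77 (U(A, a) = A*(3/(-4 - 3*(3 + 10*(-3)))) = A*(3/(-4 - 3*(3 - 30))) = A*(3/(-4 - 3*(-27))) = A*(3/(-4 + 81)) = A*(3/77) = 3*A/77)
U(6, -2)*S = ((3/77)*6)*(-1/6) = (18/77)*(-1/6) = -3/77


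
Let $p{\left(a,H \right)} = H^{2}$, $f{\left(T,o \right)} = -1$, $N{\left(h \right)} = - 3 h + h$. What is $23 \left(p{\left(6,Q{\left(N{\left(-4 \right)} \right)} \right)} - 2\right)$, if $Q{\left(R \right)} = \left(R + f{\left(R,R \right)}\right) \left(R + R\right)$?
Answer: $288466$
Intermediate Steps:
$N{\left(h \right)} = - 2 h$
$Q{\left(R \right)} = 2 R \left(-1 + R\right)$ ($Q{\left(R \right)} = \left(R - 1\right) \left(R + R\right) = \left(-1 + R\right) 2 R = 2 R \left(-1 + R\right)$)
$23 \left(p{\left(6,Q{\left(N{\left(-4 \right)} \right)} \right)} - 2\right) = 23 \left(\left(2 \left(\left(-2\right) \left(-4\right)\right) \left(-1 - -8\right)\right)^{2} - 2\right) = 23 \left(\left(2 \cdot 8 \left(-1 + 8\right)\right)^{2} - 2\right) = 23 \left(\left(2 \cdot 8 \cdot 7\right)^{2} - 2\right) = 23 \left(112^{2} - 2\right) = 23 \left(12544 - 2\right) = 23 \cdot 12542 = 288466$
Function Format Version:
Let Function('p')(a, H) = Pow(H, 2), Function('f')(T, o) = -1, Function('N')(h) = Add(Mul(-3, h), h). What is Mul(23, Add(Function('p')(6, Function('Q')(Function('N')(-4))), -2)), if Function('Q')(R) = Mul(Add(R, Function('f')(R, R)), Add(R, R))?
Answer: 288466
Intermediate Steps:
Function('N')(h) = Mul(-2, h)
Function('Q')(R) = Mul(2, R, Add(-1, R)) (Function('Q')(R) = Mul(Add(R, -1), Add(R, R)) = Mul(Add(-1, R), Mul(2, R)) = Mul(2, R, Add(-1, R)))
Mul(23, Add(Function('p')(6, Function('Q')(Function('N')(-4))), -2)) = Mul(23, Add(Pow(Mul(2, Mul(-2, -4), Add(-1, Mul(-2, -4))), 2), -2)) = Mul(23, Add(Pow(Mul(2, 8, Add(-1, 8)), 2), -2)) = Mul(23, Add(Pow(Mul(2, 8, 7), 2), -2)) = Mul(23, Add(Pow(112, 2), -2)) = Mul(23, Add(12544, -2)) = Mul(23, 12542) = 288466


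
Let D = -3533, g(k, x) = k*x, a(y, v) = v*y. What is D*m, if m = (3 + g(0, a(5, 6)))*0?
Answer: 0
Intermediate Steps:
m = 0 (m = (3 + 0*(6*5))*0 = (3 + 0*30)*0 = (3 + 0)*0 = 3*0 = 0)
D*m = -3533*0 = 0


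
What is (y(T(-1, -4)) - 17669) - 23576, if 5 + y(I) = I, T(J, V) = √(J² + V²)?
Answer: -41250 + √17 ≈ -41246.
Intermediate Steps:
y(I) = -5 + I
(y(T(-1, -4)) - 17669) - 23576 = ((-5 + √((-1)² + (-4)²)) - 17669) - 23576 = ((-5 + √(1 + 16)) - 17669) - 23576 = ((-5 + √17) - 17669) - 23576 = (-17674 + √17) - 23576 = -41250 + √17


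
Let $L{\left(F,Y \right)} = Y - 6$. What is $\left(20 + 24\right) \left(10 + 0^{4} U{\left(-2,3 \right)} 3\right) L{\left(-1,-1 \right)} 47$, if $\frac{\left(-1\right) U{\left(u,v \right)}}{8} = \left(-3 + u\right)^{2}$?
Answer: $-144760$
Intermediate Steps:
$L{\left(F,Y \right)} = -6 + Y$
$U{\left(u,v \right)} = - 8 \left(-3 + u\right)^{2}$
$\left(20 + 24\right) \left(10 + 0^{4} U{\left(-2,3 \right)} 3\right) L{\left(-1,-1 \right)} 47 = \left(20 + 24\right) \left(10 + 0^{4} \left(- 8 \left(-3 - 2\right)^{2}\right) 3\right) \left(-6 - 1\right) 47 = 44 \left(10 + 0 \left(- 8 \left(-5\right)^{2}\right) 3\right) \left(-7\right) 47 = 44 \left(10 + 0 \left(\left(-8\right) 25\right) 3\right) \left(-7\right) 47 = 44 \left(10 + 0 \left(-200\right) 3\right) \left(-7\right) 47 = 44 \left(10 + 0 \cdot 3\right) \left(-7\right) 47 = 44 \left(10 + 0\right) \left(-7\right) 47 = 44 \cdot 10 \left(-7\right) 47 = 440 \left(-7\right) 47 = \left(-3080\right) 47 = -144760$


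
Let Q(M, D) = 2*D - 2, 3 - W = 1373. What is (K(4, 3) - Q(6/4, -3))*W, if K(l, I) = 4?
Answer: -16440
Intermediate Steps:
W = -1370 (W = 3 - 1*1373 = 3 - 1373 = -1370)
Q(M, D) = -2 + 2*D
(K(4, 3) - Q(6/4, -3))*W = (4 - (-2 + 2*(-3)))*(-1370) = (4 - (-2 - 6))*(-1370) = (4 - 1*(-8))*(-1370) = (4 + 8)*(-1370) = 12*(-1370) = -16440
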